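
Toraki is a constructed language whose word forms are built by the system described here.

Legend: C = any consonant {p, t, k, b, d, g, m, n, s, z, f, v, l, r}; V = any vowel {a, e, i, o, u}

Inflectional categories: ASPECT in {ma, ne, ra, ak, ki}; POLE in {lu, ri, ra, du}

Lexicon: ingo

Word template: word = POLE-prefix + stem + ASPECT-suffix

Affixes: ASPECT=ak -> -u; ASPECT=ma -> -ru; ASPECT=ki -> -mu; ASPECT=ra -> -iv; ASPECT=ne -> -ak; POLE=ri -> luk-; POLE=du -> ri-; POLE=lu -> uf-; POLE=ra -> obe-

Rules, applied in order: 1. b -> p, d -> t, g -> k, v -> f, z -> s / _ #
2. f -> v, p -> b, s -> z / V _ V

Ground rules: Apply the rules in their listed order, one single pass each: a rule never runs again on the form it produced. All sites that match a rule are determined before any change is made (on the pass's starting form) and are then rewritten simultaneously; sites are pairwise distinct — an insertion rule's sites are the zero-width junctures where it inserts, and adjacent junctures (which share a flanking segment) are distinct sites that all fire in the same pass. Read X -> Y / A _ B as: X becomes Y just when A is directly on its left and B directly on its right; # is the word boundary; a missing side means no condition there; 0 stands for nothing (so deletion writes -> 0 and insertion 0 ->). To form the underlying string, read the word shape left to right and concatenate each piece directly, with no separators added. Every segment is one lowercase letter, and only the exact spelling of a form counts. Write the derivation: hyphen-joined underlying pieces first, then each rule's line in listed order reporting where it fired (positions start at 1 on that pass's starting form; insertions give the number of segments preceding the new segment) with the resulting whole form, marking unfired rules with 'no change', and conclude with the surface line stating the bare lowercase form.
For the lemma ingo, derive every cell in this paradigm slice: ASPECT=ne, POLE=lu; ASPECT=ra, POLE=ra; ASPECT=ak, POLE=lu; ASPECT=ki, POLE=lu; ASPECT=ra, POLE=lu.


cell ASPECT=ne, POLE=lu:
underlying: uf-ingo-ak
1. b -> p, d -> t, g -> k, v -> f, z -> s / _ #: no change
2. f -> v, p -> b, s -> z / V _ V: fires at position(s) 2: uvingoak
surface: uvingoak

cell ASPECT=ra, POLE=ra:
underlying: obe-ingo-iv
1. b -> p, d -> t, g -> k, v -> f, z -> s / _ #: fires at position(s) 9: obeingoif
2. f -> v, p -> b, s -> z / V _ V: no change
surface: obeingoif

cell ASPECT=ak, POLE=lu:
underlying: uf-ingo-u
1. b -> p, d -> t, g -> k, v -> f, z -> s / _ #: no change
2. f -> v, p -> b, s -> z / V _ V: fires at position(s) 2: uvingou
surface: uvingou

cell ASPECT=ki, POLE=lu:
underlying: uf-ingo-mu
1. b -> p, d -> t, g -> k, v -> f, z -> s / _ #: no change
2. f -> v, p -> b, s -> z / V _ V: fires at position(s) 2: uvingomu
surface: uvingomu

cell ASPECT=ra, POLE=lu:
underlying: uf-ingo-iv
1. b -> p, d -> t, g -> k, v -> f, z -> s / _ #: fires at position(s) 8: ufingoif
2. f -> v, p -> b, s -> z / V _ V: fires at position(s) 2: uvingoif
surface: uvingoif


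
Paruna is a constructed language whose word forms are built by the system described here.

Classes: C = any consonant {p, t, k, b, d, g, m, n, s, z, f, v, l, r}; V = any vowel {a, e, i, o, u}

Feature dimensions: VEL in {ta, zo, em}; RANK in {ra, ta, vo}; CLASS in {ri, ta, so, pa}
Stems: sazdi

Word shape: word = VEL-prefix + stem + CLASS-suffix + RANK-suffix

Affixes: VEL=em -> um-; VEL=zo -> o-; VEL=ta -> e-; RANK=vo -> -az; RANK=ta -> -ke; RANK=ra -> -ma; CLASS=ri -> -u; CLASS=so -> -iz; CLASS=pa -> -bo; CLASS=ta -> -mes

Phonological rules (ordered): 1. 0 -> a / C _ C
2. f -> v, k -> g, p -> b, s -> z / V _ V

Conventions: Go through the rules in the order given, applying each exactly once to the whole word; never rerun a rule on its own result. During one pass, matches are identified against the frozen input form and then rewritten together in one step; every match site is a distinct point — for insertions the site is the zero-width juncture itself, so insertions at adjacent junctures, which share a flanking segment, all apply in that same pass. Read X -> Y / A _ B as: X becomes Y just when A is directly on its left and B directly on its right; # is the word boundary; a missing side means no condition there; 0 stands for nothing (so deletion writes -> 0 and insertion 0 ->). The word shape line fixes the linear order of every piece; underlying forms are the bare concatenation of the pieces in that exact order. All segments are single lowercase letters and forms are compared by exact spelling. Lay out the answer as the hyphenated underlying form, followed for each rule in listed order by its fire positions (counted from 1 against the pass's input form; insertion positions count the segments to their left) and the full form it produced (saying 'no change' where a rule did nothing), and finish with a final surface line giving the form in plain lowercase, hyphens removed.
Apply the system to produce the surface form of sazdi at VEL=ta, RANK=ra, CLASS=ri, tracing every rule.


underlying: e-sazdi-u-ma
1. 0 -> a / C _ C: inserts after position(s) 4: esazadiuma
2. f -> v, k -> g, p -> b, s -> z / V _ V: fires at position(s) 2: ezazadiuma
surface: ezazadiuma


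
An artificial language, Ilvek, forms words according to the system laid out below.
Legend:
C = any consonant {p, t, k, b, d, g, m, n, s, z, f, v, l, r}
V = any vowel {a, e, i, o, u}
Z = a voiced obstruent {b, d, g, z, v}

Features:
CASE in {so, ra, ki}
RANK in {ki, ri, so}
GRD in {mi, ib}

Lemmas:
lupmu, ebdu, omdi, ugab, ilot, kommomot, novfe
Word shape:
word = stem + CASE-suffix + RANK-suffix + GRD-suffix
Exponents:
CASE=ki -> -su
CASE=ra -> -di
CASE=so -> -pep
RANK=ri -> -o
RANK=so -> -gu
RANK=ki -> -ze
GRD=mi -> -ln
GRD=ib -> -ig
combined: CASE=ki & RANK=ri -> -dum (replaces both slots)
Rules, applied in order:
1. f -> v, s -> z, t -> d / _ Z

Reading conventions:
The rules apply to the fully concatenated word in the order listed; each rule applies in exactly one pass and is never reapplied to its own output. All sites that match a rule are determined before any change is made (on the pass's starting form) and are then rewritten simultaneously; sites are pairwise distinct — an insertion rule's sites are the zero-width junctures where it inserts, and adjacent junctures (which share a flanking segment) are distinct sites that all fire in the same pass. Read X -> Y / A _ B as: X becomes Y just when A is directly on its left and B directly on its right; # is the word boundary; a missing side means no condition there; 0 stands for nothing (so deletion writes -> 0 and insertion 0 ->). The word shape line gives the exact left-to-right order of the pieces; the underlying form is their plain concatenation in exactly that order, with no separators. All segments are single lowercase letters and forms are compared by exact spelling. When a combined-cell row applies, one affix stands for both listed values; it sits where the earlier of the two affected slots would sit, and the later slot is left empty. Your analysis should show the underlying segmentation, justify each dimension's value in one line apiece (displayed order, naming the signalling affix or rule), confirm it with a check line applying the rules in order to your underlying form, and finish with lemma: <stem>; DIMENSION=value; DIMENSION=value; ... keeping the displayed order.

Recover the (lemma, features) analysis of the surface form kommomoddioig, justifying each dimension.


underlying: kommomot-di-o-ig
CASE=ra - signalled by the affix -di
RANK=ri - signalled by the affix -o
GRD=ib - signalled by the affix -ig
check: kommomotdioig -> kommomoddioig
lemma: kommomot; CASE=ra; RANK=ri; GRD=ib


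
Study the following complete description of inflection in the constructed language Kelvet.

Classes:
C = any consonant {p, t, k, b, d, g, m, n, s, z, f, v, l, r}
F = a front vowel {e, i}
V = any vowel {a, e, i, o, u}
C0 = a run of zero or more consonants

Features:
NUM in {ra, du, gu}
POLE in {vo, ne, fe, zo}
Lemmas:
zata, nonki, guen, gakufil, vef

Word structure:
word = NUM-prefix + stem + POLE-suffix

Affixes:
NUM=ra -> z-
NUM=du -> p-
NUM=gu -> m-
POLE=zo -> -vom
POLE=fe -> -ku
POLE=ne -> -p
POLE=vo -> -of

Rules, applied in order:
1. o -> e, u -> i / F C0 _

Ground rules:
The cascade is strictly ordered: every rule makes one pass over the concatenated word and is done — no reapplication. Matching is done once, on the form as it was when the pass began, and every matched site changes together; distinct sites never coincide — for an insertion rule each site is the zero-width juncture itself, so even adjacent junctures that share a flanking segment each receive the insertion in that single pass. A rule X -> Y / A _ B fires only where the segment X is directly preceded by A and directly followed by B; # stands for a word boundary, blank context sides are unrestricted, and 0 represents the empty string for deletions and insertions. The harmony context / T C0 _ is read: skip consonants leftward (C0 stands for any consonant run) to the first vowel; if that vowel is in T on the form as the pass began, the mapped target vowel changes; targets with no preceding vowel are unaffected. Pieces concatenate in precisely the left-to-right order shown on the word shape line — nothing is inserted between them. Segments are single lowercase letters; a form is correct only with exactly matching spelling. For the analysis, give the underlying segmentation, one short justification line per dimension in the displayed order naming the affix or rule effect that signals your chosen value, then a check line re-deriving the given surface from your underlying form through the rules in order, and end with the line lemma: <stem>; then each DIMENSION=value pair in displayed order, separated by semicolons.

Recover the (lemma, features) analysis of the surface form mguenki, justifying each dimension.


underlying: m-guen-ku
NUM=gu - signalled by the affix m-
POLE=fe - signalled by the affix -ku
check: mguenku -> mguenki
lemma: guen; NUM=gu; POLE=fe


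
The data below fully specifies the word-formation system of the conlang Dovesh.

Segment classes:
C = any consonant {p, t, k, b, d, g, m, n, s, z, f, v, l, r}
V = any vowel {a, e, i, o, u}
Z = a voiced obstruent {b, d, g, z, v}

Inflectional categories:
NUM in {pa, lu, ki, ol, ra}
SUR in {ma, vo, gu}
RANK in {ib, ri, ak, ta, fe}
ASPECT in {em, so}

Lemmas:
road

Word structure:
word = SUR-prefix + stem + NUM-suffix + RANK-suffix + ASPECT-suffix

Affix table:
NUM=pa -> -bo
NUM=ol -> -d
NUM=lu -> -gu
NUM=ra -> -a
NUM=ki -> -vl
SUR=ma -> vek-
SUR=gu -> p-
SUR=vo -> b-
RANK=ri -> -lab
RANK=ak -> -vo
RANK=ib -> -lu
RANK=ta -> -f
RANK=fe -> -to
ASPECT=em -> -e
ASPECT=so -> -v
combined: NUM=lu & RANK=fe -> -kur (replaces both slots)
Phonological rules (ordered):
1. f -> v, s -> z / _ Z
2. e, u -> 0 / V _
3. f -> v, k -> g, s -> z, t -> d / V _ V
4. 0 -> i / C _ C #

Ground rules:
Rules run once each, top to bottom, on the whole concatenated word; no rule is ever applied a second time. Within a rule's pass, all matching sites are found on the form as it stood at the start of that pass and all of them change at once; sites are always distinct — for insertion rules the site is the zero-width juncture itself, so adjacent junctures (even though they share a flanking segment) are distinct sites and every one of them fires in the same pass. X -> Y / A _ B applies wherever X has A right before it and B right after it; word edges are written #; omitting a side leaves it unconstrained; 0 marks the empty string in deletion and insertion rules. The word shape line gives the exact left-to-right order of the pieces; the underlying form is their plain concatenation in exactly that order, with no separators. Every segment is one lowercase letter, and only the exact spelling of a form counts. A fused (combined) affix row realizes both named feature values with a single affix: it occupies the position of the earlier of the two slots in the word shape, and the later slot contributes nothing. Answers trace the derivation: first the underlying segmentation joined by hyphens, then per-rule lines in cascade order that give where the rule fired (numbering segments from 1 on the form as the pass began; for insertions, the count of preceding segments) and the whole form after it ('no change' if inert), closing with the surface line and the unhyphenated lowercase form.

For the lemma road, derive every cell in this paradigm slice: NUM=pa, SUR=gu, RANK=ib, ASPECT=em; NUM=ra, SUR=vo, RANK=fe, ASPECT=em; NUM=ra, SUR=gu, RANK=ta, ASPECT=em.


cell NUM=pa, SUR=gu, RANK=ib, ASPECT=em:
underlying: p-road-bo-lu-e
1. f -> v, s -> z / _ Z: no change
2. e, u -> 0 / V _: fires at position(s) 10: proadbolu
3. f -> v, k -> g, s -> z, t -> d / V _ V: no change
4. 0 -> i / C _ C #: no change
surface: proadbolu

cell NUM=ra, SUR=vo, RANK=fe, ASPECT=em:
underlying: b-road-a-to-e
1. f -> v, s -> z / _ Z: no change
2. e, u -> 0 / V _: fires at position(s) 9: broadato
3. f -> v, k -> g, s -> z, t -> d / V _ V: fires at position(s) 7: broadado
4. 0 -> i / C _ C #: no change
surface: broadado

cell NUM=ra, SUR=gu, RANK=ta, ASPECT=em:
underlying: p-road-a-f-e
1. f -> v, s -> z / _ Z: no change
2. e, u -> 0 / V _: no change
3. f -> v, k -> g, s -> z, t -> d / V _ V: fires at position(s) 7: proadave
4. 0 -> i / C _ C #: no change
surface: proadave


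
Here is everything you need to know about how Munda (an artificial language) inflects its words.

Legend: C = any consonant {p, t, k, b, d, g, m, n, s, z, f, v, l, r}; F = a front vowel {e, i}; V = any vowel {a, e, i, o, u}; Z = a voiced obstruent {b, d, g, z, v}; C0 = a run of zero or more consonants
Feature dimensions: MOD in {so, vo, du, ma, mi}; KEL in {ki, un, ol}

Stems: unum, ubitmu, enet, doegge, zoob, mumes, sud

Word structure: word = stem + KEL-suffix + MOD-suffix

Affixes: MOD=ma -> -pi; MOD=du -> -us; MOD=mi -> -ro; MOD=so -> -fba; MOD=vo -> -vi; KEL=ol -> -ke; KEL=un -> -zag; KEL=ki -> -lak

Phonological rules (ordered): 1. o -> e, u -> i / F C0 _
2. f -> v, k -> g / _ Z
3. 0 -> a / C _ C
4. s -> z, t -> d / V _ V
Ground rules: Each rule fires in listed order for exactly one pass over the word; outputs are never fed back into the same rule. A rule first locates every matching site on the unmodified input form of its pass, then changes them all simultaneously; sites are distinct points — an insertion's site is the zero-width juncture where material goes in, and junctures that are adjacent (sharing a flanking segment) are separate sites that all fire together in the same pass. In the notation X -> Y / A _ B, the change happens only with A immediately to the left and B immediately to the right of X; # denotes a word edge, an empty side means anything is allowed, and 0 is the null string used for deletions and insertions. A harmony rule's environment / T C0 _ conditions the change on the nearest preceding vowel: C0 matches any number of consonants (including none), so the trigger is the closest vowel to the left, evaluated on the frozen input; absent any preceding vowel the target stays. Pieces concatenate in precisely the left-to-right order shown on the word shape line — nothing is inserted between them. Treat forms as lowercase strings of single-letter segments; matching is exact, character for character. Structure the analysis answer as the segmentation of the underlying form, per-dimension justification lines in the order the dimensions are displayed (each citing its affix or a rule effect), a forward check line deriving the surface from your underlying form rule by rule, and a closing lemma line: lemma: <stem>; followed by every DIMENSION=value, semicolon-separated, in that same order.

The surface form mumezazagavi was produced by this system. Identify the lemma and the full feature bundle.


underlying: mumes-zag-vi
MOD=vo - signalled by the affix -vi
KEL=un - signalled by the affix -zag
check: mumeszagvi -> mumeszagvi -> mumeszagvi -> mumesazagavi -> mumezazagavi
lemma: mumes; MOD=vo; KEL=un


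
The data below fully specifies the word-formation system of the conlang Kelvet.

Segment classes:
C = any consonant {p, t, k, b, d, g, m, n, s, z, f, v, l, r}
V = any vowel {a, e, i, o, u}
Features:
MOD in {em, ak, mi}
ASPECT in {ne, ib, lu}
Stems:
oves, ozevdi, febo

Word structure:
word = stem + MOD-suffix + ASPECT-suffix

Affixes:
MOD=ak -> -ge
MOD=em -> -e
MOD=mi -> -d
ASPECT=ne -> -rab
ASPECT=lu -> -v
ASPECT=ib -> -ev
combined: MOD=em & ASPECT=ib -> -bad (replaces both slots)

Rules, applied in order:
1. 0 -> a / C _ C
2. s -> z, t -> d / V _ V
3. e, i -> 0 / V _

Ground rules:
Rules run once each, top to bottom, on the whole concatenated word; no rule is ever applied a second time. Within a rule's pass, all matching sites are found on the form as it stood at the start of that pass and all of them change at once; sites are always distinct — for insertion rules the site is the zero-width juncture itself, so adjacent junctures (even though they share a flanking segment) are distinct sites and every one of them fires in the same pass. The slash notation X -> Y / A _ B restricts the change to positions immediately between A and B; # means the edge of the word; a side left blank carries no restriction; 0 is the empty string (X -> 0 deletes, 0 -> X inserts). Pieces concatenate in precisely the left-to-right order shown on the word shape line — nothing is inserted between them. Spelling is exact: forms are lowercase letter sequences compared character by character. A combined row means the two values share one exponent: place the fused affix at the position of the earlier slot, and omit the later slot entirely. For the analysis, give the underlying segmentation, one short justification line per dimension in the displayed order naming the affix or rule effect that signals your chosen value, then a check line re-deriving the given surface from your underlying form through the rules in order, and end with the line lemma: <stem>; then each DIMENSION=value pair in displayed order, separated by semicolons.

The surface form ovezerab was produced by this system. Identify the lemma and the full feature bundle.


underlying: oves-e-rab
MOD=em - signalled by the affix -e
ASPECT=ne - signalled by the affix -rab
check: oveserab -> oveserab -> ovezerab -> ovezerab
lemma: oves; MOD=em; ASPECT=ne


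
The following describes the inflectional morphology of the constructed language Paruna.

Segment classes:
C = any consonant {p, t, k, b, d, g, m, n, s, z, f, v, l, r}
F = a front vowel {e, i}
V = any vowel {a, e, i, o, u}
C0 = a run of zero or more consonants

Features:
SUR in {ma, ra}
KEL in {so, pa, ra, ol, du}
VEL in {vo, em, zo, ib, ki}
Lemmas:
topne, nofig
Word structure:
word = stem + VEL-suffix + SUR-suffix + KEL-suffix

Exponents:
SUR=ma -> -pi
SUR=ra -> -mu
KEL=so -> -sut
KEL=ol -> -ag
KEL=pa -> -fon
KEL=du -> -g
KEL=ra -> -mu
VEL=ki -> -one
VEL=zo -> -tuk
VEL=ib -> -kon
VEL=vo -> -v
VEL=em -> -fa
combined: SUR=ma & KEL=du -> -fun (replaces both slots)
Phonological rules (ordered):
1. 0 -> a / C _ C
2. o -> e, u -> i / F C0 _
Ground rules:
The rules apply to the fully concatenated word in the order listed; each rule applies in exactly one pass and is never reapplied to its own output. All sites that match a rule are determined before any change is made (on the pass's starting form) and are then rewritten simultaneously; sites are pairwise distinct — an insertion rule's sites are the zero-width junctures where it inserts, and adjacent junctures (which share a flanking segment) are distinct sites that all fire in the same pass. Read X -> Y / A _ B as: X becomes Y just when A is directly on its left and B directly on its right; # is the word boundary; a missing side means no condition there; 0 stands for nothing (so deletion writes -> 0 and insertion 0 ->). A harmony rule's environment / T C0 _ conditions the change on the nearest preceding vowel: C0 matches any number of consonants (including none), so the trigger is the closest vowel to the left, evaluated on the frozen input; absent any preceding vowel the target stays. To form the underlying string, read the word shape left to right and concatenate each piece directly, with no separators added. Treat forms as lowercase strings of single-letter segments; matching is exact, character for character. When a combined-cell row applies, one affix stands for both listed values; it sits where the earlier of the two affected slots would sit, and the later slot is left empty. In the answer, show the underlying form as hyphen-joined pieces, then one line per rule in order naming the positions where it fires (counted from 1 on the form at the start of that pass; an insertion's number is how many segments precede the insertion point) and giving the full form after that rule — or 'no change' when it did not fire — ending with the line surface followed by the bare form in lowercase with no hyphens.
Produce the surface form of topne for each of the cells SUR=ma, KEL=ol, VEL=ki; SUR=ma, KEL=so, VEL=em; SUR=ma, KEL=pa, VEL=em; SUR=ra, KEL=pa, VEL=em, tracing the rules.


cell SUR=ma, KEL=ol, VEL=ki:
underlying: topne-one-pi-ag
1. 0 -> a / C _ C: inserts after position(s) 3: topaneonepiag
2. o -> e, u -> i / F C0 _: fires at position(s) 7: topaneenepiag
surface: topaneenepiag

cell SUR=ma, KEL=so, VEL=em:
underlying: topne-fa-pi-sut
1. 0 -> a / C _ C: inserts after position(s) 3: topanefapisut
2. o -> e, u -> i / F C0 _: fires at position(s) 12: topanefapisit
surface: topanefapisit

cell SUR=ma, KEL=pa, VEL=em:
underlying: topne-fa-pi-fon
1. 0 -> a / C _ C: inserts after position(s) 3: topanefapifon
2. o -> e, u -> i / F C0 _: fires at position(s) 12: topanefapifen
surface: topanefapifen

cell SUR=ra, KEL=pa, VEL=em:
underlying: topne-fa-mu-fon
1. 0 -> a / C _ C: inserts after position(s) 3: topanefamufon
2. o -> e, u -> i / F C0 _: no change
surface: topanefamufon


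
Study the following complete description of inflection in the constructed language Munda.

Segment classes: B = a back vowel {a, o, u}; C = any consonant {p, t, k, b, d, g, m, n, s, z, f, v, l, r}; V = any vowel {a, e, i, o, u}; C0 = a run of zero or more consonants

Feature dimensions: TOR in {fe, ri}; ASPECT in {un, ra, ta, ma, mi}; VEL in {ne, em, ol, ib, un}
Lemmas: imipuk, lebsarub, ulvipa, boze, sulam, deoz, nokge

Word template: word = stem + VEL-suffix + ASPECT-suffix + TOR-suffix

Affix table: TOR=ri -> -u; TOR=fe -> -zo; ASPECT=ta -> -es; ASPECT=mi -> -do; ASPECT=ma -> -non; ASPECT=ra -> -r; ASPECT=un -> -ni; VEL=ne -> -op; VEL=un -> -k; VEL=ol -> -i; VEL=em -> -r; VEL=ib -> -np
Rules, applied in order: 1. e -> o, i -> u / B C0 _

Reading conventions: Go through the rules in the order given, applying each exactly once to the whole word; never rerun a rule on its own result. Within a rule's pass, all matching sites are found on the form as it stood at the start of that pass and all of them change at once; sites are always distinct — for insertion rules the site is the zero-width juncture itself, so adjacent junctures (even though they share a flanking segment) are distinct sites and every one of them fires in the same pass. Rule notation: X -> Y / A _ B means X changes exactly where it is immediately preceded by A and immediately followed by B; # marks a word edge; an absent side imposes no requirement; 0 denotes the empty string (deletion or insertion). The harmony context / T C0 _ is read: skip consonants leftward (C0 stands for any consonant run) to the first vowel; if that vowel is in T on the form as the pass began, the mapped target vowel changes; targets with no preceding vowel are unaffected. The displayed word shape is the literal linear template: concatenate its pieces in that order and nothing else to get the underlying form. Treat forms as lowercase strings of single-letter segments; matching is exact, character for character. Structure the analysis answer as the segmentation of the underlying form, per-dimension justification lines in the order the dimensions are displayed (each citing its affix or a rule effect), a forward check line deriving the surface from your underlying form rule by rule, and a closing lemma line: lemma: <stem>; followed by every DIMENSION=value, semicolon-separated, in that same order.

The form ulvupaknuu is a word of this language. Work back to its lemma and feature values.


underlying: ulvipa-k-ni-u
TOR=ri - signalled by the affix -u
ASPECT=un - signalled by the affix -ni
VEL=un - signalled by the affix -k
check: ulvipakniu -> ulvupaknuu
lemma: ulvipa; TOR=ri; ASPECT=un; VEL=un


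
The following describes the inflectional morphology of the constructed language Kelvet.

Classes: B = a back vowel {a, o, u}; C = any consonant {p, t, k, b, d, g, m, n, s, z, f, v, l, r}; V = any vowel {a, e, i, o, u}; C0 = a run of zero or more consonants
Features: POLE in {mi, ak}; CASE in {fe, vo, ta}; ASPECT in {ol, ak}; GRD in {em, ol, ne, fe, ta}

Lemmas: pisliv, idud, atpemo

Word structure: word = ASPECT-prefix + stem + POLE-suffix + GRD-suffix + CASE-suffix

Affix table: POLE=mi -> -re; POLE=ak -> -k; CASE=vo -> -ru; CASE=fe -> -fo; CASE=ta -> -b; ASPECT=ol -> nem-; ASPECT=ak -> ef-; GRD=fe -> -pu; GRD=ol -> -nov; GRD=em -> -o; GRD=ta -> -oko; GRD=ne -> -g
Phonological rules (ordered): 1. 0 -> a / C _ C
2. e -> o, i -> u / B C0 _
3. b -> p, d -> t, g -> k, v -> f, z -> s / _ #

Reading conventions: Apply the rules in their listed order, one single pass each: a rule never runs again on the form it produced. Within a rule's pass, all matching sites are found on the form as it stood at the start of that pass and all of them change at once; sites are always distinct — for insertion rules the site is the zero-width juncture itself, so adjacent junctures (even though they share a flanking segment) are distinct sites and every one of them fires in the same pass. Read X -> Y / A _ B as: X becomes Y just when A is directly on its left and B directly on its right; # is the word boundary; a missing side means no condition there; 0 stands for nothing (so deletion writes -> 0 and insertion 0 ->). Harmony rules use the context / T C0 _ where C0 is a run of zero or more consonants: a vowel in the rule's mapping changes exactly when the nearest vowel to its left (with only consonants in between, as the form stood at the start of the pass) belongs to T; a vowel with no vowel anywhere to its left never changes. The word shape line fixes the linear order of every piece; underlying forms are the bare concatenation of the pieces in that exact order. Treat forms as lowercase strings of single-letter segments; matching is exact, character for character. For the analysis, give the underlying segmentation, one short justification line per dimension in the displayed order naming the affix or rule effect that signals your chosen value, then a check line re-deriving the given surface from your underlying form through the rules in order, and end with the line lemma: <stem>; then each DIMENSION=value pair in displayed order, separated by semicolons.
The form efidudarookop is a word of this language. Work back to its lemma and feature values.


underlying: ef-idud-re-oko-b
POLE=mi - signalled by the affix -re
CASE=ta - signalled by the affix -b
ASPECT=ak - signalled by the affix ef-
GRD=ta - signalled by the affix -oko
check: efidudreokob -> efidudareokob -> efidudarookob -> efidudarookop
lemma: idud; POLE=mi; CASE=ta; ASPECT=ak; GRD=ta


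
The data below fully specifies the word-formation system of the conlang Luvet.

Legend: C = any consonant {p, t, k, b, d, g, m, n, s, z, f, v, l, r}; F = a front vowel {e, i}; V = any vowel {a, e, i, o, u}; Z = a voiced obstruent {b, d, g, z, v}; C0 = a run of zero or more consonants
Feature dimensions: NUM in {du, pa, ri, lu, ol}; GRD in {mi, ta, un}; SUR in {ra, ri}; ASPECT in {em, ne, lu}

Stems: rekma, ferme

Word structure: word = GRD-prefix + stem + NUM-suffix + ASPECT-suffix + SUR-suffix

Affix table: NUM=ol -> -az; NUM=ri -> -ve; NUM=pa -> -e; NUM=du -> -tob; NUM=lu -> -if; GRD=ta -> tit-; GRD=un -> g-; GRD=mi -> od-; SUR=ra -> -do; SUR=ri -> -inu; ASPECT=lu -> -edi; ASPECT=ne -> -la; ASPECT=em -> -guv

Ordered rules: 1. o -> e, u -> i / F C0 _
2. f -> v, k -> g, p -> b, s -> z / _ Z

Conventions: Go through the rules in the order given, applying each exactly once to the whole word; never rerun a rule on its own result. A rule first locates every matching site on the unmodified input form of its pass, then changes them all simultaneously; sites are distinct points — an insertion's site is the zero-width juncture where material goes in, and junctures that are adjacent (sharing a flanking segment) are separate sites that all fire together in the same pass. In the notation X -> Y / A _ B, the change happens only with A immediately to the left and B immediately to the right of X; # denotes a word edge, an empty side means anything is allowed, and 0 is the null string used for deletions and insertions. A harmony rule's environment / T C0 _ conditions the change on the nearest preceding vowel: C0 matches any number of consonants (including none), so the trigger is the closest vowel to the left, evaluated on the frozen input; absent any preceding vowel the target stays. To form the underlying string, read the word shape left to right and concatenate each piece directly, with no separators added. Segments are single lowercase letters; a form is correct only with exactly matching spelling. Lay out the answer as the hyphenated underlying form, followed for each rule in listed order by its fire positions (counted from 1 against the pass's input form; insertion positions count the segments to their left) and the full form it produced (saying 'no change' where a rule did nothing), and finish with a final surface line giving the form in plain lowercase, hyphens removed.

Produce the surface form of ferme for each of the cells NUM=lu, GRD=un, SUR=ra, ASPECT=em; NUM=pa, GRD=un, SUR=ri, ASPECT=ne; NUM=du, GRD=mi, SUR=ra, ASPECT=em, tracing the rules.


cell NUM=lu, GRD=un, SUR=ra, ASPECT=em:
underlying: g-ferme-if-guv-do
1. o -> e, u -> i / F C0 _: fires at position(s) 10: gfermeifgivdo
2. f -> v, k -> g, p -> b, s -> z / _ Z: fires at position(s) 8: gfermeivgivdo
surface: gfermeivgivdo

cell NUM=pa, GRD=un, SUR=ri, ASPECT=ne:
underlying: g-ferme-e-la-inu
1. o -> e, u -> i / F C0 _: fires at position(s) 12: gfermeelaini
2. f -> v, k -> g, p -> b, s -> z / _ Z: no change
surface: gfermeelaini

cell NUM=du, GRD=mi, SUR=ra, ASPECT=em:
underlying: od-ferme-tob-guv-do
1. o -> e, u -> i / F C0 _: fires at position(s) 9: odfermetebguvdo
2. f -> v, k -> g, p -> b, s -> z / _ Z: no change
surface: odfermetebguvdo


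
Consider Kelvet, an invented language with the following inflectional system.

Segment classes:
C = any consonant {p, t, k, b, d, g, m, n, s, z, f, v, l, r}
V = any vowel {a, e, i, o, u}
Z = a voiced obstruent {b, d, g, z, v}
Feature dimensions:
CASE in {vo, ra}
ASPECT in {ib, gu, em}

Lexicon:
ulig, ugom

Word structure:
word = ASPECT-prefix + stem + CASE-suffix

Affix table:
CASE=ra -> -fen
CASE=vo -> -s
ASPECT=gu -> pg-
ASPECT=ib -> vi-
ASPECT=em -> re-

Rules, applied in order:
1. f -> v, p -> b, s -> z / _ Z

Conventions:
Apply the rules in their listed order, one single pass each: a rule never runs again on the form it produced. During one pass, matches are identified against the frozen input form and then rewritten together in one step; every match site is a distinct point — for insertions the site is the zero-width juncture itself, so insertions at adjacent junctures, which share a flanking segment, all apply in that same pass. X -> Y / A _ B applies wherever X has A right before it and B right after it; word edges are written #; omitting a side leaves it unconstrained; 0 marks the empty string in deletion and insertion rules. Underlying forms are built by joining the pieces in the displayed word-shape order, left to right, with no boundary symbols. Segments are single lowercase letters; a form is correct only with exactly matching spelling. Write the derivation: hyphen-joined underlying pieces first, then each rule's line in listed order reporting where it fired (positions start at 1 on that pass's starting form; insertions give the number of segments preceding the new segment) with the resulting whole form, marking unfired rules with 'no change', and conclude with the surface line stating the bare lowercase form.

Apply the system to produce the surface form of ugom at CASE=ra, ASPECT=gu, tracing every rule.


underlying: pg-ugom-fen
1. f -> v, p -> b, s -> z / _ Z: fires at position(s) 1: bgugomfen
surface: bgugomfen


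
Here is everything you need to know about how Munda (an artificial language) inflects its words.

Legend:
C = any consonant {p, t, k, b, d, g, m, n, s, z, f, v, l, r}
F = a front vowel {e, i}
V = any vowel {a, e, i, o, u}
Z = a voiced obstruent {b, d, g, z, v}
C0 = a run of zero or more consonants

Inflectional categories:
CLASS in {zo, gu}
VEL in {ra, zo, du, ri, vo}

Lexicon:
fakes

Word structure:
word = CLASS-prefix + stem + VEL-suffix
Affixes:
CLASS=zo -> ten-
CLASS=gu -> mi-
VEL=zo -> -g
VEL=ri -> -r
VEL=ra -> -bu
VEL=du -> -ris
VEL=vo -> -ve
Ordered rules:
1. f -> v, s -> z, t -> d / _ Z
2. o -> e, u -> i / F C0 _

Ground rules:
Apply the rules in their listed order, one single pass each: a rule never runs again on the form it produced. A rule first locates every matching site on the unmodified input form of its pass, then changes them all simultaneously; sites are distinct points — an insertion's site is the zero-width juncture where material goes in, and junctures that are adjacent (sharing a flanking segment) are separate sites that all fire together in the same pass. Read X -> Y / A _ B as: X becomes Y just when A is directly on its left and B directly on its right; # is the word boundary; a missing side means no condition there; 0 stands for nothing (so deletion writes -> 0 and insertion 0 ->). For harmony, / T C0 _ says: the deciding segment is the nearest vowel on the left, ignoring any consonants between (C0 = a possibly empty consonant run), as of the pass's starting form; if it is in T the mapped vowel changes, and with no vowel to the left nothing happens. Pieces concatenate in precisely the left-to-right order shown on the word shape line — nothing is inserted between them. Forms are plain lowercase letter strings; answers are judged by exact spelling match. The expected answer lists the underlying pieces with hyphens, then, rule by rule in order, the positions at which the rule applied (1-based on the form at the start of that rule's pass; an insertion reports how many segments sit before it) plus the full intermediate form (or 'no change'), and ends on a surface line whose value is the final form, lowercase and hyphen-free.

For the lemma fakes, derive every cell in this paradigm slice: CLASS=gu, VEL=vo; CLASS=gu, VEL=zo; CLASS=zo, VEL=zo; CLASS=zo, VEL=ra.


cell CLASS=gu, VEL=vo:
underlying: mi-fakes-ve
1. f -> v, s -> z, t -> d / _ Z: fires at position(s) 7: mifakezve
2. o -> e, u -> i / F C0 _: no change
surface: mifakezve

cell CLASS=gu, VEL=zo:
underlying: mi-fakes-g
1. f -> v, s -> z, t -> d / _ Z: fires at position(s) 7: mifakezg
2. o -> e, u -> i / F C0 _: no change
surface: mifakezg

cell CLASS=zo, VEL=zo:
underlying: ten-fakes-g
1. f -> v, s -> z, t -> d / _ Z: fires at position(s) 8: tenfakezg
2. o -> e, u -> i / F C0 _: no change
surface: tenfakezg

cell CLASS=zo, VEL=ra:
underlying: ten-fakes-bu
1. f -> v, s -> z, t -> d / _ Z: fires at position(s) 8: tenfakezbu
2. o -> e, u -> i / F C0 _: fires at position(s) 10: tenfakezbi
surface: tenfakezbi


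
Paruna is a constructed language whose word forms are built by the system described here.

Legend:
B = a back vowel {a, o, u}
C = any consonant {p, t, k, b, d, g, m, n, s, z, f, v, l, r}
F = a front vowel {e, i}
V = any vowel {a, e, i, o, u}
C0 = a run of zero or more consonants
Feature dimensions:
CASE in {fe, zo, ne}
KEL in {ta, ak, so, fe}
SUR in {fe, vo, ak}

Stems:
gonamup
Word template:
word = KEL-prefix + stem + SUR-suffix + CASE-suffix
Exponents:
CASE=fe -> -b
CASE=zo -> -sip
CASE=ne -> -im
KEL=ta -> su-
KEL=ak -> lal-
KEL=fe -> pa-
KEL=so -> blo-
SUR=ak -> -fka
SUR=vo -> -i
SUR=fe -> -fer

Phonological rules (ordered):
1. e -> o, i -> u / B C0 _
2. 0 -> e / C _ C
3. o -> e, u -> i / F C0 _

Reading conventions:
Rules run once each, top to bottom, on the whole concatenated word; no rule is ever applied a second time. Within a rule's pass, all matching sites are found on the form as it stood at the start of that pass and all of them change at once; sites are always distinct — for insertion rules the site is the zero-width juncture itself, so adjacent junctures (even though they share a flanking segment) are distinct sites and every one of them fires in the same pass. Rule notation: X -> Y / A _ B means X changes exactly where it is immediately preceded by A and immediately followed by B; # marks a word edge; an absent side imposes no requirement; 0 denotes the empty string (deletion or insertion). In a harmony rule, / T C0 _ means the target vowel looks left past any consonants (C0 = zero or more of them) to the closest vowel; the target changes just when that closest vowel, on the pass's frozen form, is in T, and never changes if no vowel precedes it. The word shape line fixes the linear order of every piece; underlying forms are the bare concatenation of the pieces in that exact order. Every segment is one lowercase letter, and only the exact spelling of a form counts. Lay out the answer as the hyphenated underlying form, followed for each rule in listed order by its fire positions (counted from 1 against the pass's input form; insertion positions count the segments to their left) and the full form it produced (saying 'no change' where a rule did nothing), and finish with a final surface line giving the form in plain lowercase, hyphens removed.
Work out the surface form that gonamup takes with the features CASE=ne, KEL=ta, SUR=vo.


underlying: su-gonamup-i-im
1. e -> o, i -> u / B C0 _: fires at position(s) 10: sugonamupuim
2. 0 -> e / C _ C: no change
3. o -> e, u -> i / F C0 _: no change
surface: sugonamupuim


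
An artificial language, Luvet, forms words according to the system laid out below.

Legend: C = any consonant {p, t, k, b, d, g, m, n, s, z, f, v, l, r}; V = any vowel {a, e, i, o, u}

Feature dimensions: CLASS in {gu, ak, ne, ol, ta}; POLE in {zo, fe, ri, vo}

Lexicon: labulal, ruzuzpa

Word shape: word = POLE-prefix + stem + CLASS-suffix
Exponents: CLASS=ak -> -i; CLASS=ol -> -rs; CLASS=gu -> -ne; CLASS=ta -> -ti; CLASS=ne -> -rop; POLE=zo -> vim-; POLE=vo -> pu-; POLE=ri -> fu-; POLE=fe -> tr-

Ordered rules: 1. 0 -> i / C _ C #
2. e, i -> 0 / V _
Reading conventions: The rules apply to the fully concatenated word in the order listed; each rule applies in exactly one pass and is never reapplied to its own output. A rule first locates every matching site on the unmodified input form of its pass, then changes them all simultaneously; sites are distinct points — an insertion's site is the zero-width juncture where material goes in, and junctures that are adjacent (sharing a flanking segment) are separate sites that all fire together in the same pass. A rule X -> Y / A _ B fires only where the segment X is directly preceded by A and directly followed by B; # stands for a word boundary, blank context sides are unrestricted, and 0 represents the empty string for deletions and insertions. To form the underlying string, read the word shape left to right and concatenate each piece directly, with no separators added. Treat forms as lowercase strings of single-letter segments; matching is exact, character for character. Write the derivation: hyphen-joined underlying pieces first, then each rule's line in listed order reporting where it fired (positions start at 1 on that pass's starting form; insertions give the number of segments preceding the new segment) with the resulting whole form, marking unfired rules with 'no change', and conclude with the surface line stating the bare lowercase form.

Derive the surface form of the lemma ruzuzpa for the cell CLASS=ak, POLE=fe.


underlying: tr-ruzuzpa-i
1. 0 -> i / C _ C #: no change
2. e, i -> 0 / V _: fires at position(s) 10: trruzuzpa
surface: trruzuzpa


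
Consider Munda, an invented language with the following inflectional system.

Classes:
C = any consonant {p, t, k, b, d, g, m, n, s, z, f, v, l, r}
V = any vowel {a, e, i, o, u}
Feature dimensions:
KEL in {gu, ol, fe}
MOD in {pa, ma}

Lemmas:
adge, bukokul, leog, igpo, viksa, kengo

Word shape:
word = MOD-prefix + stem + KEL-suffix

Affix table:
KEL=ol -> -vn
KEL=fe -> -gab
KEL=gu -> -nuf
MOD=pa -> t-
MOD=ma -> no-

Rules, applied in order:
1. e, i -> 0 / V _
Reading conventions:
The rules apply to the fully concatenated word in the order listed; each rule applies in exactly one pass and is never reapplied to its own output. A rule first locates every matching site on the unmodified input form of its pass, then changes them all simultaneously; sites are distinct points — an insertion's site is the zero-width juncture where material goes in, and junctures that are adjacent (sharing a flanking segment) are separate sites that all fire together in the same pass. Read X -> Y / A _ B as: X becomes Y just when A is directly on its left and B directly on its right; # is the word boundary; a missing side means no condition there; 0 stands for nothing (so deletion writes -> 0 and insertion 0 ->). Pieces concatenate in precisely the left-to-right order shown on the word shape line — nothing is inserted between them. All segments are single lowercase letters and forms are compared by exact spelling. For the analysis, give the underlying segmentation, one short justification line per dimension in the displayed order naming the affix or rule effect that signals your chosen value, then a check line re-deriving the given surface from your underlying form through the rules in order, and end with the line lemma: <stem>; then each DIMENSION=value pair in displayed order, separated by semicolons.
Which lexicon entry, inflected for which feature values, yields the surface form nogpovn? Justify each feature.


underlying: no-igpo-vn
KEL=ol - signalled by the affix -vn
MOD=ma - signalled by the affix no-
check: noigpovn -> nogpovn
lemma: igpo; KEL=ol; MOD=ma
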